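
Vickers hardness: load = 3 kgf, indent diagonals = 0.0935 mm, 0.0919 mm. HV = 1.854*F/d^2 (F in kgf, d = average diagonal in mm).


d_avg = (0.0935+0.0919)/2 = 0.0927 mm
HV = 1.854*3/0.0927^2 = 647

647


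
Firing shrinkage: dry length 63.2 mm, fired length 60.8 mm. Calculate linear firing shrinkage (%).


FS = (63.2 - 60.8) / 63.2 * 100 = 3.8%

3.8


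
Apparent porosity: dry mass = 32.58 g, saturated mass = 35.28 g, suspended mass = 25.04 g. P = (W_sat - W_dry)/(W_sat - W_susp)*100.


P = (35.28 - 32.58) / (35.28 - 25.04) * 100 = 2.7 / 10.24 * 100 = 26.4%

26.4


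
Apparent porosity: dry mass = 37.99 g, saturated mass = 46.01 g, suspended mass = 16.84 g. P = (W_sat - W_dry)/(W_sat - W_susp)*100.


P = (46.01 - 37.99) / (46.01 - 16.84) * 100 = 8.02 / 29.17 * 100 = 27.5%

27.5


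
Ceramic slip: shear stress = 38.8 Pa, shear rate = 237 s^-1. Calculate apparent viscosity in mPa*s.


eta = tau/gamma * 1000 = 38.8/237 * 1000 = 163.7 mPa*s

163.7


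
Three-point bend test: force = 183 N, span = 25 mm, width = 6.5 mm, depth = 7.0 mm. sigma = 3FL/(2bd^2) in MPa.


sigma = 3*183*25/(2*6.5*7.0^2) = 21.5 MPa

21.5


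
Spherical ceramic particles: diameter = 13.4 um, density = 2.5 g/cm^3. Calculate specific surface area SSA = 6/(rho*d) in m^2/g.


SSA = 6 / (2.5 * 13.4) = 0.179 m^2/g

0.179


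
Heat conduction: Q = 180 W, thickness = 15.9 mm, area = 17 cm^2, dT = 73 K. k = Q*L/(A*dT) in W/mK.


k = 180*15.9/1000/(17/10000*73) = 23.06 W/mK

23.06


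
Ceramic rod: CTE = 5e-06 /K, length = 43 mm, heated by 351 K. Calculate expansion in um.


dL = 5e-06 * 43 * 351 * 1000 = 75.465 um

75.465


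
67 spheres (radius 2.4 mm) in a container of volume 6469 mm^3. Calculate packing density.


V_sphere = 4/3*pi*2.4^3 = 57.9058 mm^3
Total V = 67*57.9058 = 3879.6886 mm^3
PD = 3879.6886 / 6469 = 0.6

0.6


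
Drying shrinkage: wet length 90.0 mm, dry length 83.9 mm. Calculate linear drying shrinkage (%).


DS = (90.0 - 83.9) / 90.0 * 100 = 6.78%

6.78


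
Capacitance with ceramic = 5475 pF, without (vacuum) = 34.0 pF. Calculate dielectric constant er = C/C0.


er = 5475 / 34.0 = 161.03

161.03


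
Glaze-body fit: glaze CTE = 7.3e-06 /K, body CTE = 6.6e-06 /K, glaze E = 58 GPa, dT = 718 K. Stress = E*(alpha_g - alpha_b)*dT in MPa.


Stress = 58*1000*(7.3e-06 - 6.6e-06)*718 = 29.2 MPa

29.2


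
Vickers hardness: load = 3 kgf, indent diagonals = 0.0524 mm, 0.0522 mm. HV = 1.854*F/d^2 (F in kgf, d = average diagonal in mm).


d_avg = (0.0524+0.0522)/2 = 0.0523 mm
HV = 1.854*3/0.0523^2 = 2033

2033


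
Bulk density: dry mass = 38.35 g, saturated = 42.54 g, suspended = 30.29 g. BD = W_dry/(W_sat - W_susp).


BD = 38.35 / (42.54 - 30.29) = 38.35 / 12.25 = 3.131 g/cm^3

3.131


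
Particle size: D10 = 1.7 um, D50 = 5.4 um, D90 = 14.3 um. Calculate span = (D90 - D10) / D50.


Span = (14.3 - 1.7) / 5.4 = 12.6 / 5.4 = 2.333

2.333


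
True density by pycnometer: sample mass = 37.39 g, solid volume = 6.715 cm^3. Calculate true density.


TD = 37.39 / 6.715 = 5.568 g/cm^3

5.568


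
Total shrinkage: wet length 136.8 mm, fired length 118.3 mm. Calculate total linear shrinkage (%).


TS = (136.8 - 118.3) / 136.8 * 100 = 13.52%

13.52


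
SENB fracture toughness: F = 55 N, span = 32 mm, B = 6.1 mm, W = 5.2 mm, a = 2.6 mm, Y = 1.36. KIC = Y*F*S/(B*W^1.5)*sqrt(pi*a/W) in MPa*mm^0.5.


KIC = 1.36*55*32/(6.1*5.2^1.5)*sqrt(pi*2.6/5.2) = 41.47

41.47


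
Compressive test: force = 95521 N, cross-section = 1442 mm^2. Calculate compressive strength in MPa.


CS = 95521 / 1442 = 66.2 MPa

66.2


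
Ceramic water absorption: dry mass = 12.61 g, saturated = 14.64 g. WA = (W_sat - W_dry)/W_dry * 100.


WA = (14.64 - 12.61) / 12.61 * 100 = 16.1%

16.1


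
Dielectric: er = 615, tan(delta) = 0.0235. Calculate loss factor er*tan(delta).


Loss = 615 * 0.0235 = 14.453

14.453


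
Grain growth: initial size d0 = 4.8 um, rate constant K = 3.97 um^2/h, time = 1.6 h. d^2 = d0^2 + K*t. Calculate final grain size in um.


d^2 = 4.8^2 + 3.97*1.6 = 29.392
d = sqrt(29.392) = 5.42 um

5.42


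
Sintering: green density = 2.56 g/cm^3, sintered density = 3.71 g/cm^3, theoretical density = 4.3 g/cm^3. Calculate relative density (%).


Relative = 3.71 / 4.3 * 100 = 86.3%

86.3


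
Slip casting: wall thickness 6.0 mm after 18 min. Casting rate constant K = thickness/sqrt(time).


K = 6.0 / sqrt(18) = 6.0 / 4.2426 = 1.414 mm/min^0.5

1.414


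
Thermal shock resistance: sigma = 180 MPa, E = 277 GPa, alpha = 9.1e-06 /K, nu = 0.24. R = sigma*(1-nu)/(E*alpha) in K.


R = 180*(1-0.24)/(277*1000*9.1e-06) = 54 K

54


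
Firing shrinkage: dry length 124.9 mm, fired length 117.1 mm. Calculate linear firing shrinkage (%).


FS = (124.9 - 117.1) / 124.9 * 100 = 6.24%

6.24


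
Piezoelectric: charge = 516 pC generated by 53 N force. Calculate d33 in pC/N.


d33 = 516 / 53 = 9.7 pC/N

9.7


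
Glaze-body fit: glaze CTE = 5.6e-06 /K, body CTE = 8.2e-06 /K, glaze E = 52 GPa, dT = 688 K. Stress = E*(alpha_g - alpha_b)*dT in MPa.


Stress = 52*1000*(5.6e-06 - 8.2e-06)*688 = -93.0 MPa

-93.0


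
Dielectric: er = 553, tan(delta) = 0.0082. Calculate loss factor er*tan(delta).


Loss = 553 * 0.0082 = 4.535

4.535


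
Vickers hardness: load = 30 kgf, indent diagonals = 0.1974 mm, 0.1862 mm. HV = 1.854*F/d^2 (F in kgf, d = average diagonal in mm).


d_avg = (0.1974+0.1862)/2 = 0.1918 mm
HV = 1.854*30/0.1918^2 = 1512

1512


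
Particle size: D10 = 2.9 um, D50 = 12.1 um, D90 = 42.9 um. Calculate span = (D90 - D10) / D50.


Span = (42.9 - 2.9) / 12.1 = 40.0 / 12.1 = 3.306

3.306


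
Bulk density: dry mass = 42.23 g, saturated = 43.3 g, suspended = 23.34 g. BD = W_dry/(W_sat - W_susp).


BD = 42.23 / (43.3 - 23.34) = 42.23 / 19.96 = 2.116 g/cm^3

2.116


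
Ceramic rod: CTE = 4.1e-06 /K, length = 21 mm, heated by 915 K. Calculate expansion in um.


dL = 4.1e-06 * 21 * 915 * 1000 = 78.782 um

78.782


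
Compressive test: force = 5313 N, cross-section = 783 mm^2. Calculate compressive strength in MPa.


CS = 5313 / 783 = 6.8 MPa

6.8


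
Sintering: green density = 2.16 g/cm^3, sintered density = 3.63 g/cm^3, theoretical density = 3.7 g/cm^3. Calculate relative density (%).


Relative = 3.63 / 3.7 * 100 = 98.1%

98.1


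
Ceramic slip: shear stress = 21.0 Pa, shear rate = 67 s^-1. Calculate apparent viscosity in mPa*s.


eta = tau/gamma * 1000 = 21.0/67 * 1000 = 313.4 mPa*s

313.4


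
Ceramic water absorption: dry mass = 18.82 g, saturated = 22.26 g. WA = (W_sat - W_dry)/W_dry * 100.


WA = (22.26 - 18.82) / 18.82 * 100 = 18.28%

18.28


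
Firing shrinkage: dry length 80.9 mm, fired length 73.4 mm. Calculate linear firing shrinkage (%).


FS = (80.9 - 73.4) / 80.9 * 100 = 9.27%

9.27


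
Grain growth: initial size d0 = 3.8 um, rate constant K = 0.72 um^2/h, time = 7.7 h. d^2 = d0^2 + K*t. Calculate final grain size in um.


d^2 = 3.8^2 + 0.72*7.7 = 19.984
d = sqrt(19.984) = 4.47 um

4.47


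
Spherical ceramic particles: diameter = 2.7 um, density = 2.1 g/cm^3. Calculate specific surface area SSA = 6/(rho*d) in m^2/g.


SSA = 6 / (2.1 * 2.7) = 1.058 m^2/g

1.058


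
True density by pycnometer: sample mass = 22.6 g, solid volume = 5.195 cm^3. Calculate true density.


TD = 22.6 / 5.195 = 4.35 g/cm^3

4.35


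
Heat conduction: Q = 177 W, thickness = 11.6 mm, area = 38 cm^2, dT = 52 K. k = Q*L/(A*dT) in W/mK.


k = 177*11.6/1000/(38/10000*52) = 10.39 W/mK

10.39


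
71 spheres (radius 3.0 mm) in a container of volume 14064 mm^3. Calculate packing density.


V_sphere = 4/3*pi*3.0^3 = 113.0973 mm^3
Total V = 71*113.0973 = 8029.9083 mm^3
PD = 8029.9083 / 14064 = 0.571

0.571


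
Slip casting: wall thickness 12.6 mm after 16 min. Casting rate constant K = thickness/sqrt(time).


K = 12.6 / sqrt(16) = 12.6 / 4.0 = 3.15 mm/min^0.5

3.15


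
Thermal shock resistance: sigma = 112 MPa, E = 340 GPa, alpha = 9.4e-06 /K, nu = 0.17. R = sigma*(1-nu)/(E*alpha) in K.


R = 112*(1-0.17)/(340*1000*9.4e-06) = 29 K

29


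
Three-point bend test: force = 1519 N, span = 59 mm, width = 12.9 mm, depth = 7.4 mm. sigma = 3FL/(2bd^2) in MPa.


sigma = 3*1519*59/(2*12.9*7.4^2) = 190.3 MPa

190.3


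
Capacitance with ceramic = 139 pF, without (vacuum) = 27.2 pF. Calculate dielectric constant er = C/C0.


er = 139 / 27.2 = 5.11

5.11


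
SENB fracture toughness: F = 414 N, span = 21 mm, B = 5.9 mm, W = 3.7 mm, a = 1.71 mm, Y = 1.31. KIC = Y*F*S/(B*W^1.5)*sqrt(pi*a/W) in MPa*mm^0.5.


KIC = 1.31*414*21/(5.9*3.7^1.5)*sqrt(pi*1.71/3.7) = 326.82

326.82


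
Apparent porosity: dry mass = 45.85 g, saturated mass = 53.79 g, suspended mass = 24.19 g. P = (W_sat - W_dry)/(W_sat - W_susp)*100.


P = (53.79 - 45.85) / (53.79 - 24.19) * 100 = 7.94 / 29.6 * 100 = 26.8%

26.8


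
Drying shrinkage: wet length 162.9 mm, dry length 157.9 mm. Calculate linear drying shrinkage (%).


DS = (162.9 - 157.9) / 162.9 * 100 = 3.07%

3.07


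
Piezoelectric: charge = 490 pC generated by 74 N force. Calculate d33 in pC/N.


d33 = 490 / 74 = 6.6 pC/N

6.6


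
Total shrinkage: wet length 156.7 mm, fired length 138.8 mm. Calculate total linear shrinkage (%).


TS = (156.7 - 138.8) / 156.7 * 100 = 11.42%

11.42


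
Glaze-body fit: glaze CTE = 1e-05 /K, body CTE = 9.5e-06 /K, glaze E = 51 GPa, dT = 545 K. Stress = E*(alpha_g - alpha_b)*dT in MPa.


Stress = 51*1000*(1e-05 - 9.5e-06)*545 = 13.9 MPa

13.9


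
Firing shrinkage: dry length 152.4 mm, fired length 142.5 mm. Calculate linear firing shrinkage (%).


FS = (152.4 - 142.5) / 152.4 * 100 = 6.5%

6.5


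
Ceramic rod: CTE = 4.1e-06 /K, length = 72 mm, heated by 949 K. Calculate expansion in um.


dL = 4.1e-06 * 72 * 949 * 1000 = 280.145 um

280.145


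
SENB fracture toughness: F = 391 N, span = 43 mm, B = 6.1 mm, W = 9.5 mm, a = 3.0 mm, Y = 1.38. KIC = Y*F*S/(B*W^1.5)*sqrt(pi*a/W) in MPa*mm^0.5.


KIC = 1.38*391*43/(6.1*9.5^1.5)*sqrt(pi*3.0/9.5) = 129.38

129.38


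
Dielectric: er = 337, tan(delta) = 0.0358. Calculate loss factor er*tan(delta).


Loss = 337 * 0.0358 = 12.065

12.065


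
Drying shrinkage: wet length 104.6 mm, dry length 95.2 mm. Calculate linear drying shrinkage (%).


DS = (104.6 - 95.2) / 104.6 * 100 = 8.99%

8.99


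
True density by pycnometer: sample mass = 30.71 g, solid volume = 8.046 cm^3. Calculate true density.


TD = 30.71 / 8.046 = 3.817 g/cm^3

3.817


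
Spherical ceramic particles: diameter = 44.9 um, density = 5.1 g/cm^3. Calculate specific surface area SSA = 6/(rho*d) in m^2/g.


SSA = 6 / (5.1 * 44.9) = 0.026 m^2/g

0.026


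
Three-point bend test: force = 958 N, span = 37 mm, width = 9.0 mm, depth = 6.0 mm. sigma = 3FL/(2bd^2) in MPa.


sigma = 3*958*37/(2*9.0*6.0^2) = 164.1 MPa

164.1


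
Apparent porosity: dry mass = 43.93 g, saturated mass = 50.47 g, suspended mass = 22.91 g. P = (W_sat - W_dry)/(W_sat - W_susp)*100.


P = (50.47 - 43.93) / (50.47 - 22.91) * 100 = 6.54 / 27.56 * 100 = 23.7%

23.7


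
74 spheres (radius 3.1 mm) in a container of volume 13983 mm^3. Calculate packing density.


V_sphere = 4/3*pi*3.1^3 = 124.7882 mm^3
Total V = 74*124.7882 = 9234.3268 mm^3
PD = 9234.3268 / 13983 = 0.66

0.66


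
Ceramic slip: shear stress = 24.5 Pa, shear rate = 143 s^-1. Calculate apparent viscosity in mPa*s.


eta = tau/gamma * 1000 = 24.5/143 * 1000 = 171.3 mPa*s

171.3


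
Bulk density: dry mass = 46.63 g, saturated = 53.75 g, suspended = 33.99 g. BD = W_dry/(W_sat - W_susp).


BD = 46.63 / (53.75 - 33.99) = 46.63 / 19.76 = 2.36 g/cm^3

2.36


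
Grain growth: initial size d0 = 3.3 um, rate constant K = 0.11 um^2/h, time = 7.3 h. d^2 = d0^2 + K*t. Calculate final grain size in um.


d^2 = 3.3^2 + 0.11*7.3 = 11.693
d = sqrt(11.693) = 3.42 um

3.42


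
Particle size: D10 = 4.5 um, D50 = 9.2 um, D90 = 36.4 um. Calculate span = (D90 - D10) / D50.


Span = (36.4 - 4.5) / 9.2 = 31.9 / 9.2 = 3.467

3.467


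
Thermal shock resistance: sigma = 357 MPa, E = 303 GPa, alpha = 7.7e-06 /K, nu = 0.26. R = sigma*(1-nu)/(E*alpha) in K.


R = 357*(1-0.26)/(303*1000*7.7e-06) = 113 K

113


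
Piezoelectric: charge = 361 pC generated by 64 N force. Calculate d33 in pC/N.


d33 = 361 / 64 = 5.6 pC/N

5.6


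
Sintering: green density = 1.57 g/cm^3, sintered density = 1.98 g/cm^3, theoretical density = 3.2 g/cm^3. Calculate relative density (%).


Relative = 1.98 / 3.2 * 100 = 61.9%

61.9


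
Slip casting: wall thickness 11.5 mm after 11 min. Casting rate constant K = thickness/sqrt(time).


K = 11.5 / sqrt(11) = 11.5 / 3.3166 = 3.467 mm/min^0.5

3.467


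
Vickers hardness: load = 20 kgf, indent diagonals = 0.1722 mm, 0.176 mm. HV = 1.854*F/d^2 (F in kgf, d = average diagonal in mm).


d_avg = (0.1722+0.176)/2 = 0.1741 mm
HV = 1.854*20/0.1741^2 = 1223

1223


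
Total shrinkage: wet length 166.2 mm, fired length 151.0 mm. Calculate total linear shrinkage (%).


TS = (166.2 - 151.0) / 166.2 * 100 = 9.15%

9.15


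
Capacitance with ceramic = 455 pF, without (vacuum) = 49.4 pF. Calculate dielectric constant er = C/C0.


er = 455 / 49.4 = 9.21

9.21


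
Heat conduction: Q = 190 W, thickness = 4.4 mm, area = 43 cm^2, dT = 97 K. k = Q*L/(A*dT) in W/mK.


k = 190*4.4/1000/(43/10000*97) = 2.0 W/mK

2.0


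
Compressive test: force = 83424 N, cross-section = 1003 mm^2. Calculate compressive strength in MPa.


CS = 83424 / 1003 = 83.2 MPa

83.2


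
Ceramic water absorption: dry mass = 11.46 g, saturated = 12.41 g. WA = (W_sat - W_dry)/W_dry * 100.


WA = (12.41 - 11.46) / 11.46 * 100 = 8.29%

8.29


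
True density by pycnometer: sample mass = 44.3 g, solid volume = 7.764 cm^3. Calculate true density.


TD = 44.3 / 7.764 = 5.706 g/cm^3

5.706


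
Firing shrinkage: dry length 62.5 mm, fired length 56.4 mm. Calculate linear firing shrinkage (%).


FS = (62.5 - 56.4) / 62.5 * 100 = 9.76%

9.76


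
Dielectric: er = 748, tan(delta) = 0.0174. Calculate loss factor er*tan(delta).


Loss = 748 * 0.0174 = 13.015

13.015


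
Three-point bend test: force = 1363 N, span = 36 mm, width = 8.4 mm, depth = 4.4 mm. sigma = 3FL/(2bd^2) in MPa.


sigma = 3*1363*36/(2*8.4*4.4^2) = 452.6 MPa

452.6


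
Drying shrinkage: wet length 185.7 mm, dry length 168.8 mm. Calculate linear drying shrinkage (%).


DS = (185.7 - 168.8) / 185.7 * 100 = 9.1%

9.1


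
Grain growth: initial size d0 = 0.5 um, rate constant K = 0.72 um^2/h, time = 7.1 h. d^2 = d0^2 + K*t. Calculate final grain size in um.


d^2 = 0.5^2 + 0.72*7.1 = 5.362
d = sqrt(5.362) = 2.32 um

2.32


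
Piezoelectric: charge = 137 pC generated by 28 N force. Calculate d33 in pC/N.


d33 = 137 / 28 = 4.9 pC/N

4.9


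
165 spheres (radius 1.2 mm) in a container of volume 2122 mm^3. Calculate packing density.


V_sphere = 4/3*pi*1.2^3 = 7.2382 mm^3
Total V = 165*7.2382 = 1194.303 mm^3
PD = 1194.303 / 2122 = 0.563

0.563


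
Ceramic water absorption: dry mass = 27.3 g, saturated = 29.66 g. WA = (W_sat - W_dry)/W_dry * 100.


WA = (29.66 - 27.3) / 27.3 * 100 = 8.64%

8.64


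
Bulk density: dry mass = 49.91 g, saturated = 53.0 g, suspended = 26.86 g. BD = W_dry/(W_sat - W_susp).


BD = 49.91 / (53.0 - 26.86) = 49.91 / 26.14 = 1.909 g/cm^3

1.909


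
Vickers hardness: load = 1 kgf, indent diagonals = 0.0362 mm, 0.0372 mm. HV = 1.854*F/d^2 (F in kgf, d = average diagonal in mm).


d_avg = (0.0362+0.0372)/2 = 0.0367 mm
HV = 1.854*1/0.0367^2 = 1377

1377


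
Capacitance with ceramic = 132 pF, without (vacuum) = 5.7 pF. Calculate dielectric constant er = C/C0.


er = 132 / 5.7 = 23.16

23.16


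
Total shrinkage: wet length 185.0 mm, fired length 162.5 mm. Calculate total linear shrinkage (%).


TS = (185.0 - 162.5) / 185.0 * 100 = 12.16%

12.16


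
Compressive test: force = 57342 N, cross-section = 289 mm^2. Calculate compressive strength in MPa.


CS = 57342 / 289 = 198.4 MPa

198.4


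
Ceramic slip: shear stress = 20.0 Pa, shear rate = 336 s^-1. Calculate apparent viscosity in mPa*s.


eta = tau/gamma * 1000 = 20.0/336 * 1000 = 59.5 mPa*s

59.5


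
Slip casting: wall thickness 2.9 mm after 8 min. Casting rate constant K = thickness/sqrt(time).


K = 2.9 / sqrt(8) = 2.9 / 2.8284 = 1.025 mm/min^0.5

1.025


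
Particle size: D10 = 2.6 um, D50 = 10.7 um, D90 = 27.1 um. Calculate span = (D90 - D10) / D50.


Span = (27.1 - 2.6) / 10.7 = 24.5 / 10.7 = 2.29

2.29


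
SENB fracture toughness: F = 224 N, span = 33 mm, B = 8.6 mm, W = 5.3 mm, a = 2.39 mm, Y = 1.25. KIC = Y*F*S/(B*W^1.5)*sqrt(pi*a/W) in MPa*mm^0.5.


KIC = 1.25*224*33/(8.6*5.3^1.5)*sqrt(pi*2.39/5.3) = 104.81

104.81


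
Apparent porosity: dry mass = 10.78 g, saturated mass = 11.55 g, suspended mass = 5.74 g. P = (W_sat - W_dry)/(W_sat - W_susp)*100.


P = (11.55 - 10.78) / (11.55 - 5.74) * 100 = 0.77 / 5.81 * 100 = 13.3%

13.3


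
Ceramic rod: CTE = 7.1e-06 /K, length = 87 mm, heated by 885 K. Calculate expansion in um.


dL = 7.1e-06 * 87 * 885 * 1000 = 546.665 um

546.665


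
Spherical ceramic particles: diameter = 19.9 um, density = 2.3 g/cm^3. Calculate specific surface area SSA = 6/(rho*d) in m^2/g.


SSA = 6 / (2.3 * 19.9) = 0.131 m^2/g

0.131


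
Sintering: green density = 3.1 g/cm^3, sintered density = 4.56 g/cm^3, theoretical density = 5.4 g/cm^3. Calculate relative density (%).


Relative = 4.56 / 5.4 * 100 = 84.4%

84.4


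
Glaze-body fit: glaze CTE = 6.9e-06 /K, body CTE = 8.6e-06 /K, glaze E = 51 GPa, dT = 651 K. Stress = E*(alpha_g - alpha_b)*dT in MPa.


Stress = 51*1000*(6.9e-06 - 8.6e-06)*651 = -56.4 MPa

-56.4


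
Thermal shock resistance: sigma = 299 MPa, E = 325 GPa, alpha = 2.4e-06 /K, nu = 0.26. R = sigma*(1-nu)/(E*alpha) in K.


R = 299*(1-0.26)/(325*1000*2.4e-06) = 284 K

284


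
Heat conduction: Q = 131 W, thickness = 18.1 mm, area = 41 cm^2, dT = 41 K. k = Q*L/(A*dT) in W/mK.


k = 131*18.1/1000/(41/10000*41) = 14.11 W/mK

14.11


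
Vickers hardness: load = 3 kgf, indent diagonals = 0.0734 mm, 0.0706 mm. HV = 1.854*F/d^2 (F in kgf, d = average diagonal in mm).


d_avg = (0.0734+0.0706)/2 = 0.072 mm
HV = 1.854*3/0.072^2 = 1073

1073


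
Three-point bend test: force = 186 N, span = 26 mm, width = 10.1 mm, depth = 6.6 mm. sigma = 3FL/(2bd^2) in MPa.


sigma = 3*186*26/(2*10.1*6.6^2) = 16.5 MPa

16.5


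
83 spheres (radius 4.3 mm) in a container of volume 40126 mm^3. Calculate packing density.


V_sphere = 4/3*pi*4.3^3 = 333.0381 mm^3
Total V = 83*333.0381 = 27642.1623 mm^3
PD = 27642.1623 / 40126 = 0.689

0.689


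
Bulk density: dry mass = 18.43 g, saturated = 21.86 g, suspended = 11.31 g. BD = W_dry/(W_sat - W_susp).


BD = 18.43 / (21.86 - 11.31) = 18.43 / 10.55 = 1.747 g/cm^3

1.747


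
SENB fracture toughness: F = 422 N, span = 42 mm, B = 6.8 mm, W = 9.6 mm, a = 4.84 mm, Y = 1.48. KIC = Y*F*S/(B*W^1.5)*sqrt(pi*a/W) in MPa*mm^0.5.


KIC = 1.48*422*42/(6.8*9.6^1.5)*sqrt(pi*4.84/9.6) = 163.22

163.22


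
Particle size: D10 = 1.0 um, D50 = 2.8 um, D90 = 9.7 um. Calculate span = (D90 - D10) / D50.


Span = (9.7 - 1.0) / 2.8 = 8.7 / 2.8 = 3.107

3.107


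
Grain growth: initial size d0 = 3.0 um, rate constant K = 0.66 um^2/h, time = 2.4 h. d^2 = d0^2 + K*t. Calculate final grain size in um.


d^2 = 3.0^2 + 0.66*2.4 = 10.584
d = sqrt(10.584) = 3.25 um

3.25


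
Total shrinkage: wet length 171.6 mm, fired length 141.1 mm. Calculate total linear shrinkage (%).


TS = (171.6 - 141.1) / 171.6 * 100 = 17.77%

17.77


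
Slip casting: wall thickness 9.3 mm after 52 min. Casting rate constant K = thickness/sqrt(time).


K = 9.3 / sqrt(52) = 9.3 / 7.2111 = 1.29 mm/min^0.5

1.29


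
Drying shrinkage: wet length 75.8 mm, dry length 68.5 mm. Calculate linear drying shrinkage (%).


DS = (75.8 - 68.5) / 75.8 * 100 = 9.63%

9.63


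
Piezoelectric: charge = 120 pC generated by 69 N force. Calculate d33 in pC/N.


d33 = 120 / 69 = 1.7 pC/N

1.7


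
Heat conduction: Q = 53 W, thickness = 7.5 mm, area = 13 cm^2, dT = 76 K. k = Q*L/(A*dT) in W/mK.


k = 53*7.5/1000/(13/10000*76) = 4.02 W/mK

4.02


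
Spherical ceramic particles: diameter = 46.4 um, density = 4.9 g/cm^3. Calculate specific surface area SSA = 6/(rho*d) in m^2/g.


SSA = 6 / (4.9 * 46.4) = 0.026 m^2/g

0.026


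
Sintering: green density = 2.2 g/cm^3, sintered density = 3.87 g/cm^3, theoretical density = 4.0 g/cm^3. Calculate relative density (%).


Relative = 3.87 / 4.0 * 100 = 96.8%

96.8


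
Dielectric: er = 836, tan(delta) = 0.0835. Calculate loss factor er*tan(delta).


Loss = 836 * 0.0835 = 69.806

69.806


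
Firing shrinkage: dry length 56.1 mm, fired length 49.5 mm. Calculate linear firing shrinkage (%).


FS = (56.1 - 49.5) / 56.1 * 100 = 11.76%

11.76


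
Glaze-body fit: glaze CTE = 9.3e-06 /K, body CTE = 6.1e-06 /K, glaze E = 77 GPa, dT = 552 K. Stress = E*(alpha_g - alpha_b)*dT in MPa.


Stress = 77*1000*(9.3e-06 - 6.1e-06)*552 = 136.0 MPa

136.0


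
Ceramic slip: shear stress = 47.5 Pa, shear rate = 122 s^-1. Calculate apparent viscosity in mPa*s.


eta = tau/gamma * 1000 = 47.5/122 * 1000 = 389.3 mPa*s

389.3


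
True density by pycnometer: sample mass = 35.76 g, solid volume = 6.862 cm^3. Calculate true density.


TD = 35.76 / 6.862 = 5.211 g/cm^3

5.211


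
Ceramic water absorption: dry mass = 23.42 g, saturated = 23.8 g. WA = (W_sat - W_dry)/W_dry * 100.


WA = (23.8 - 23.42) / 23.42 * 100 = 1.62%

1.62


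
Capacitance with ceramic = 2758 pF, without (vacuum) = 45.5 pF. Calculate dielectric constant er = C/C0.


er = 2758 / 45.5 = 60.62

60.62


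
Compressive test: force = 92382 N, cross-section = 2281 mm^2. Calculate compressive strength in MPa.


CS = 92382 / 2281 = 40.5 MPa

40.5


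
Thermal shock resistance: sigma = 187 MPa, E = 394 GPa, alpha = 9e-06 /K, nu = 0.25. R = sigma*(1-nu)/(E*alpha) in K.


R = 187*(1-0.25)/(394*1000*9e-06) = 40 K

40


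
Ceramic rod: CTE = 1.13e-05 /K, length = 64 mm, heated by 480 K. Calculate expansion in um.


dL = 1.13e-05 * 64 * 480 * 1000 = 347.136 um

347.136


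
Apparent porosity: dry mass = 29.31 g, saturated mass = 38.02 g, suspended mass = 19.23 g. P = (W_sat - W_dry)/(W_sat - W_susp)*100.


P = (38.02 - 29.31) / (38.02 - 19.23) * 100 = 8.71 / 18.79 * 100 = 46.4%

46.4


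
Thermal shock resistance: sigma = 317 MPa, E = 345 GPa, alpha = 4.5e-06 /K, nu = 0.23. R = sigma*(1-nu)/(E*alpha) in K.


R = 317*(1-0.23)/(345*1000*4.5e-06) = 157 K

157


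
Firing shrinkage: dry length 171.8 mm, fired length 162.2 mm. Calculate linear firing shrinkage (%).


FS = (171.8 - 162.2) / 171.8 * 100 = 5.59%

5.59


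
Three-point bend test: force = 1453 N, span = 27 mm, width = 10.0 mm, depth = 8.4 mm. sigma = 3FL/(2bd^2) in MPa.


sigma = 3*1453*27/(2*10.0*8.4^2) = 83.4 MPa

83.4


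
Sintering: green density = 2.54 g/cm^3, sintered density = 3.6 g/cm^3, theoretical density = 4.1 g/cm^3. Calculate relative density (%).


Relative = 3.6 / 4.1 * 100 = 87.8%

87.8


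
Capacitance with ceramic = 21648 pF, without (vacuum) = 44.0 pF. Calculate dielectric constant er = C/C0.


er = 21648 / 44.0 = 492.0

492.0


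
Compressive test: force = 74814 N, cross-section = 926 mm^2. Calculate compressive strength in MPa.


CS = 74814 / 926 = 80.8 MPa

80.8


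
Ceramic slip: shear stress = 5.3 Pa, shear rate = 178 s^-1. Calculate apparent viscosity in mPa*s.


eta = tau/gamma * 1000 = 5.3/178 * 1000 = 29.8 mPa*s

29.8


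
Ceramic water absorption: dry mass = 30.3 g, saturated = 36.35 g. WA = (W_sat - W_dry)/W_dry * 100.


WA = (36.35 - 30.3) / 30.3 * 100 = 19.97%

19.97


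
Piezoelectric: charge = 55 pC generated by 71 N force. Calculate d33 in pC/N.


d33 = 55 / 71 = 0.8 pC/N

0.8


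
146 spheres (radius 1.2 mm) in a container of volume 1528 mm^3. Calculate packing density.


V_sphere = 4/3*pi*1.2^3 = 7.2382 mm^3
Total V = 146*7.2382 = 1056.7772 mm^3
PD = 1056.7772 / 1528 = 0.692

0.692


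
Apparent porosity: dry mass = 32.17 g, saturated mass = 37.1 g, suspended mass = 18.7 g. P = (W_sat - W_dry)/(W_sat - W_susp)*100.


P = (37.1 - 32.17) / (37.1 - 18.7) * 100 = 4.93 / 18.4 * 100 = 26.8%

26.8


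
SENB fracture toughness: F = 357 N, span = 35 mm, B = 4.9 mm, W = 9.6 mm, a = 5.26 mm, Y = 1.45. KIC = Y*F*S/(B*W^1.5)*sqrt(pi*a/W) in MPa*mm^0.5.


KIC = 1.45*357*35/(4.9*9.6^1.5)*sqrt(pi*5.26/9.6) = 163.09

163.09


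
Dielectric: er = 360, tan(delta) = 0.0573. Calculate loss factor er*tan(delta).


Loss = 360 * 0.0573 = 20.628

20.628


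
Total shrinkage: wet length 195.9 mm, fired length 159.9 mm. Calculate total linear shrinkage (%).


TS = (195.9 - 159.9) / 195.9 * 100 = 18.38%

18.38


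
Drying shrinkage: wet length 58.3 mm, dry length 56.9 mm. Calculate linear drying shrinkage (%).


DS = (58.3 - 56.9) / 58.3 * 100 = 2.4%

2.4


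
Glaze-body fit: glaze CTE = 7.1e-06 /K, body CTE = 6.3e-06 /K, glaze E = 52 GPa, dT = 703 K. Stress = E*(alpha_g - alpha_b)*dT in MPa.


Stress = 52*1000*(7.1e-06 - 6.3e-06)*703 = 29.2 MPa

29.2


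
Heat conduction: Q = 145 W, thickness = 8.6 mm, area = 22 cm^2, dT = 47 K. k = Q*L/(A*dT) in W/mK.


k = 145*8.6/1000/(22/10000*47) = 12.06 W/mK

12.06


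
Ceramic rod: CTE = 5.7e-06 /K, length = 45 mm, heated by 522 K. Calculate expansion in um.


dL = 5.7e-06 * 45 * 522 * 1000 = 133.893 um

133.893


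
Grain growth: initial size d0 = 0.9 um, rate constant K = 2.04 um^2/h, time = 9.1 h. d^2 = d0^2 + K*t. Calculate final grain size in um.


d^2 = 0.9^2 + 2.04*9.1 = 19.374
d = sqrt(19.374) = 4.4 um

4.4


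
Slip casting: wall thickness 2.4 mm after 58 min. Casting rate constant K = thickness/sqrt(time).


K = 2.4 / sqrt(58) = 2.4 / 7.6158 = 0.315 mm/min^0.5

0.315


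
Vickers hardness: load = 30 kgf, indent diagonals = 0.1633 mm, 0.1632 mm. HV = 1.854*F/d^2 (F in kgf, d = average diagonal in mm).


d_avg = (0.1633+0.1632)/2 = 0.16325 mm
HV = 1.854*30/0.16325^2 = 2087

2087


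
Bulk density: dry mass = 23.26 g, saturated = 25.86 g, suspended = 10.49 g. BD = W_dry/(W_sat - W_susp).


BD = 23.26 / (25.86 - 10.49) = 23.26 / 15.37 = 1.513 g/cm^3

1.513


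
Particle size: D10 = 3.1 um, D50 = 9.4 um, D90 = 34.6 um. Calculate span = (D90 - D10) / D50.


Span = (34.6 - 3.1) / 9.4 = 31.5 / 9.4 = 3.351

3.351


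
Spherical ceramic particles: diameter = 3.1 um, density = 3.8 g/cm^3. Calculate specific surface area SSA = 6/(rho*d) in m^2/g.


SSA = 6 / (3.8 * 3.1) = 0.509 m^2/g

0.509


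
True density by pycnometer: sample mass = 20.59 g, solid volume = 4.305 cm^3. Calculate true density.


TD = 20.59 / 4.305 = 4.783 g/cm^3

4.783


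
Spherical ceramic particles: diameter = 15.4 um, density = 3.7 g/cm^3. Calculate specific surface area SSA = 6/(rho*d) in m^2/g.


SSA = 6 / (3.7 * 15.4) = 0.105 m^2/g

0.105


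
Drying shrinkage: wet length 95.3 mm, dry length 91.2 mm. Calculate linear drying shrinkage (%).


DS = (95.3 - 91.2) / 95.3 * 100 = 4.3%

4.3


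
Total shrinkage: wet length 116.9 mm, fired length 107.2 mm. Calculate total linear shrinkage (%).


TS = (116.9 - 107.2) / 116.9 * 100 = 8.3%

8.3


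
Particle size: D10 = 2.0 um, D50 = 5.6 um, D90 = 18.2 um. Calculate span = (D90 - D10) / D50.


Span = (18.2 - 2.0) / 5.6 = 16.2 / 5.6 = 2.893

2.893


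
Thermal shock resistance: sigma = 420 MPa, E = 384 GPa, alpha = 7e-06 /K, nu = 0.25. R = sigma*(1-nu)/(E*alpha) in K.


R = 420*(1-0.25)/(384*1000*7e-06) = 117 K

117


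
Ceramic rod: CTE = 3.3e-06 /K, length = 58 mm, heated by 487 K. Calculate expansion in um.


dL = 3.3e-06 * 58 * 487 * 1000 = 93.212 um

93.212


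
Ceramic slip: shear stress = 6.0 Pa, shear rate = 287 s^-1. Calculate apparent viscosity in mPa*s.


eta = tau/gamma * 1000 = 6.0/287 * 1000 = 20.9 mPa*s

20.9


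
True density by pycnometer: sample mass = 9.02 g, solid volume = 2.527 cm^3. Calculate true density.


TD = 9.02 / 2.527 = 3.569 g/cm^3

3.569


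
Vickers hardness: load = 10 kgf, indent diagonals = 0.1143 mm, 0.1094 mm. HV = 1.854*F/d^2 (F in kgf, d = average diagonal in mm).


d_avg = (0.1143+0.1094)/2 = 0.11185 mm
HV = 1.854*10/0.11185^2 = 1482

1482


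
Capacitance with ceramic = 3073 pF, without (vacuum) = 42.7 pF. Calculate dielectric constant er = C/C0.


er = 3073 / 42.7 = 71.97

71.97


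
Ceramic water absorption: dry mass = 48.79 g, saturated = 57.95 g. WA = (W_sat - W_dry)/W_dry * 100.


WA = (57.95 - 48.79) / 48.79 * 100 = 18.77%

18.77


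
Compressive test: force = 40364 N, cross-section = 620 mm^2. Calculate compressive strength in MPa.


CS = 40364 / 620 = 65.1 MPa

65.1


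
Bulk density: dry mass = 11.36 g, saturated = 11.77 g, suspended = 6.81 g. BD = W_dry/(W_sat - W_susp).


BD = 11.36 / (11.77 - 6.81) = 11.36 / 4.96 = 2.29 g/cm^3

2.29


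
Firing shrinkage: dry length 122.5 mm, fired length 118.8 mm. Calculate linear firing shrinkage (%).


FS = (122.5 - 118.8) / 122.5 * 100 = 3.02%

3.02


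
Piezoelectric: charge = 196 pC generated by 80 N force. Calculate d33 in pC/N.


d33 = 196 / 80 = 2.5 pC/N

2.5


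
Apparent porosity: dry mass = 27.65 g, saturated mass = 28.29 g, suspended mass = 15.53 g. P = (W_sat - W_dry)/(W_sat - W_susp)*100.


P = (28.29 - 27.65) / (28.29 - 15.53) * 100 = 0.64 / 12.76 * 100 = 5.0%

5.0


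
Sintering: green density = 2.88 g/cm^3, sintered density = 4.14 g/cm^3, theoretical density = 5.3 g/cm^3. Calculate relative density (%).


Relative = 4.14 / 5.3 * 100 = 78.1%

78.1


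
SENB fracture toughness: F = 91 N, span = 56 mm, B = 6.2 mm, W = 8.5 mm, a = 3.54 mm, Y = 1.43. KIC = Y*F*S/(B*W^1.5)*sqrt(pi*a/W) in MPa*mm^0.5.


KIC = 1.43*91*56/(6.2*8.5^1.5)*sqrt(pi*3.54/8.5) = 54.25

54.25


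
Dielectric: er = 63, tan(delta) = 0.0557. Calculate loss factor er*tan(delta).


Loss = 63 * 0.0557 = 3.509

3.509


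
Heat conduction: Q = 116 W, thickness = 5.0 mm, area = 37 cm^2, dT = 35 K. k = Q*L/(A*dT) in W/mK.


k = 116*5.0/1000/(37/10000*35) = 4.48 W/mK

4.48


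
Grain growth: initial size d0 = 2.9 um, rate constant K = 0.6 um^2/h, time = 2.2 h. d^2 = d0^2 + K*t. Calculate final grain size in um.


d^2 = 2.9^2 + 0.6*2.2 = 9.73
d = sqrt(9.73) = 3.12 um

3.12


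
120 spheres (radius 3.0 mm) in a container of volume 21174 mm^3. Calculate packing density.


V_sphere = 4/3*pi*3.0^3 = 113.0973 mm^3
Total V = 120*113.0973 = 13571.676 mm^3
PD = 13571.676 / 21174 = 0.641

0.641


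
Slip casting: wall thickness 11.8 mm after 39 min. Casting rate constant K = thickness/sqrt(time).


K = 11.8 / sqrt(39) = 11.8 / 6.245 = 1.89 mm/min^0.5

1.89


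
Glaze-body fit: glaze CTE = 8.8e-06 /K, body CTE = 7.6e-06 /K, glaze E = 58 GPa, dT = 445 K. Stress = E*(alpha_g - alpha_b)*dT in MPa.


Stress = 58*1000*(8.8e-06 - 7.6e-06)*445 = 31.0 MPa

31.0


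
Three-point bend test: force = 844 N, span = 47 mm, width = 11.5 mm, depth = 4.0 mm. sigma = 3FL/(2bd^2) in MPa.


sigma = 3*844*47/(2*11.5*4.0^2) = 323.4 MPa

323.4


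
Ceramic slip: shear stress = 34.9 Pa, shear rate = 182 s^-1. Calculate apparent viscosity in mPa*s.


eta = tau/gamma * 1000 = 34.9/182 * 1000 = 191.8 mPa*s

191.8


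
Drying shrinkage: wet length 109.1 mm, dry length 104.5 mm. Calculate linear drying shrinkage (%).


DS = (109.1 - 104.5) / 109.1 * 100 = 4.22%

4.22


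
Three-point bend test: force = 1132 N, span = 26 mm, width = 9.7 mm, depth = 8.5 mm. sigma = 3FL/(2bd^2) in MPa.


sigma = 3*1132*26/(2*9.7*8.5^2) = 63.0 MPa

63.0


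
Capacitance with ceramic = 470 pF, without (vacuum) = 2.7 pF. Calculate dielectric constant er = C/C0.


er = 470 / 2.7 = 174.07

174.07


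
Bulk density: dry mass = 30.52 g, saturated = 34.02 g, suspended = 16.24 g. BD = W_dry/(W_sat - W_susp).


BD = 30.52 / (34.02 - 16.24) = 30.52 / 17.78 = 1.717 g/cm^3

1.717


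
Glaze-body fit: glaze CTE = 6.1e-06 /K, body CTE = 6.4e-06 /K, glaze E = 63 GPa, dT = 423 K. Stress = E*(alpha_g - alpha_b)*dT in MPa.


Stress = 63*1000*(6.1e-06 - 6.4e-06)*423 = -8.0 MPa

-8.0


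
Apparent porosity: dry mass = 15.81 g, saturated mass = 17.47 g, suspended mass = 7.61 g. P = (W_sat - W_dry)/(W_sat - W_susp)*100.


P = (17.47 - 15.81) / (17.47 - 7.61) * 100 = 1.66 / 9.86 * 100 = 16.8%

16.8


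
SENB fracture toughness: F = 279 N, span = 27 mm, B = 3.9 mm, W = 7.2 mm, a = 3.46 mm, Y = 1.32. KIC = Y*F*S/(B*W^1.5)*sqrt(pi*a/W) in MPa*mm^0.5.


KIC = 1.32*279*27/(3.9*7.2^1.5)*sqrt(pi*3.46/7.2) = 162.15

162.15


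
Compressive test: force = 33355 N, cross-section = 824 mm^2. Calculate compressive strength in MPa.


CS = 33355 / 824 = 40.5 MPa

40.5


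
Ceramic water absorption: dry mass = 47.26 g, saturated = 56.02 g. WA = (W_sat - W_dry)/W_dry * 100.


WA = (56.02 - 47.26) / 47.26 * 100 = 18.54%

18.54


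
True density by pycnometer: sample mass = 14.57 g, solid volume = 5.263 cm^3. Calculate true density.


TD = 14.57 / 5.263 = 2.768 g/cm^3

2.768


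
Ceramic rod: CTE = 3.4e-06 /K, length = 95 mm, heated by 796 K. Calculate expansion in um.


dL = 3.4e-06 * 95 * 796 * 1000 = 257.108 um

257.108


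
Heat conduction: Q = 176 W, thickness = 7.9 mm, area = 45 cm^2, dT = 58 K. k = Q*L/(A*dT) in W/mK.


k = 176*7.9/1000/(45/10000*58) = 5.33 W/mK

5.33


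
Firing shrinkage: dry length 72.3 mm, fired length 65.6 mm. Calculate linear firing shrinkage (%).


FS = (72.3 - 65.6) / 72.3 * 100 = 9.27%

9.27


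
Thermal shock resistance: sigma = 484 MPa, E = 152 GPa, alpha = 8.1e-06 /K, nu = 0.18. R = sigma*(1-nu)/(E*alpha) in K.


R = 484*(1-0.18)/(152*1000*8.1e-06) = 322 K

322


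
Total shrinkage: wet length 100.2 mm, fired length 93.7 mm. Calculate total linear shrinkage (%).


TS = (100.2 - 93.7) / 100.2 * 100 = 6.49%

6.49


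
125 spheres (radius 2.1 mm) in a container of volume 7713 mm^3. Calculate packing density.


V_sphere = 4/3*pi*2.1^3 = 38.7924 mm^3
Total V = 125*38.7924 = 4849.05 mm^3
PD = 4849.05 / 7713 = 0.629

0.629


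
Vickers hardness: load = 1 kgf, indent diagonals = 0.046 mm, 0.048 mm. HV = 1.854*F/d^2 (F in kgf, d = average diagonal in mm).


d_avg = (0.046+0.048)/2 = 0.047 mm
HV = 1.854*1/0.047^2 = 839

839


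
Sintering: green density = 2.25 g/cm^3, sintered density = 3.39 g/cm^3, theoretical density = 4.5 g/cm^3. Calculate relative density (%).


Relative = 3.39 / 4.5 * 100 = 75.3%

75.3


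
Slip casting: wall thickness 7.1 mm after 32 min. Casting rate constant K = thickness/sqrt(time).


K = 7.1 / sqrt(32) = 7.1 / 5.6569 = 1.255 mm/min^0.5

1.255


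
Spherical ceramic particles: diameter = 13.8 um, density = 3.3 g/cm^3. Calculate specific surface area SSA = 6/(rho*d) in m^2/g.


SSA = 6 / (3.3 * 13.8) = 0.132 m^2/g

0.132


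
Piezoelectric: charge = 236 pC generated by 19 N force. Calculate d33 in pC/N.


d33 = 236 / 19 = 12.4 pC/N

12.4


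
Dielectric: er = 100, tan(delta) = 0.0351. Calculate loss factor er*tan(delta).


Loss = 100 * 0.0351 = 3.51

3.51


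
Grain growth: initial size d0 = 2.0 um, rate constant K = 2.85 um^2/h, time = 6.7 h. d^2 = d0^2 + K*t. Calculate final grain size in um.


d^2 = 2.0^2 + 2.85*6.7 = 23.095
d = sqrt(23.095) = 4.81 um

4.81


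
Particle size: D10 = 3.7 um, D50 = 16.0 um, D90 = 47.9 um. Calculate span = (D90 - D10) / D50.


Span = (47.9 - 3.7) / 16.0 = 44.2 / 16.0 = 2.763

2.763


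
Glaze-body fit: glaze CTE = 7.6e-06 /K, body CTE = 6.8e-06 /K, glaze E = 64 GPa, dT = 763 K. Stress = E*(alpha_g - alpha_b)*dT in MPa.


Stress = 64*1000*(7.6e-06 - 6.8e-06)*763 = 39.1 MPa

39.1


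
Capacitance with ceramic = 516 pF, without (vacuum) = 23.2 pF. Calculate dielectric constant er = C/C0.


er = 516 / 23.2 = 22.24

22.24


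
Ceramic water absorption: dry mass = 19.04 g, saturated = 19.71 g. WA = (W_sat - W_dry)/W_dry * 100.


WA = (19.71 - 19.04) / 19.04 * 100 = 3.52%

3.52


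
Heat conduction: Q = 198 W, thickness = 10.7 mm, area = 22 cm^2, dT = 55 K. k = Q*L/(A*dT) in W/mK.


k = 198*10.7/1000/(22/10000*55) = 17.51 W/mK

17.51


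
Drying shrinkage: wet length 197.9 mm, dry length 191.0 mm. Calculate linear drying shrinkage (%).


DS = (197.9 - 191.0) / 197.9 * 100 = 3.49%

3.49


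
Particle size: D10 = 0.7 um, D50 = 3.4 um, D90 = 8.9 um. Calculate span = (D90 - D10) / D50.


Span = (8.9 - 0.7) / 3.4 = 8.2 / 3.4 = 2.412

2.412


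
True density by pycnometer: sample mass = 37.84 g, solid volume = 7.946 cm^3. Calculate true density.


TD = 37.84 / 7.946 = 4.762 g/cm^3

4.762


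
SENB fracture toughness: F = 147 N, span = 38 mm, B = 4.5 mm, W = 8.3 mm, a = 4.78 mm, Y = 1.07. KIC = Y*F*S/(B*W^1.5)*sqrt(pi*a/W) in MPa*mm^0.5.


KIC = 1.07*147*38/(4.5*8.3^1.5)*sqrt(pi*4.78/8.3) = 74.71

74.71


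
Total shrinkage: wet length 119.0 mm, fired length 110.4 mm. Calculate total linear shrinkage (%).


TS = (119.0 - 110.4) / 119.0 * 100 = 7.23%

7.23


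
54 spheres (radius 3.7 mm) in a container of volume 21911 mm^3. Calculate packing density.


V_sphere = 4/3*pi*3.7^3 = 212.1748 mm^3
Total V = 54*212.1748 = 11457.4392 mm^3
PD = 11457.4392 / 21911 = 0.523

0.523


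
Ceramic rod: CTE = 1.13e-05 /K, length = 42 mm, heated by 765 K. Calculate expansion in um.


dL = 1.13e-05 * 42 * 765 * 1000 = 363.069 um

363.069


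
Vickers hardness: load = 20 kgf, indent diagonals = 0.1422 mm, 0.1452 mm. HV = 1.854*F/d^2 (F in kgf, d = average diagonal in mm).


d_avg = (0.1422+0.1452)/2 = 0.1437 mm
HV = 1.854*20/0.1437^2 = 1796

1796


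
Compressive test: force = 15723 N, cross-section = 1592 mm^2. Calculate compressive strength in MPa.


CS = 15723 / 1592 = 9.9 MPa

9.9


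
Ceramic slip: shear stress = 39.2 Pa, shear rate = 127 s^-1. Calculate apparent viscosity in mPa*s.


eta = tau/gamma * 1000 = 39.2/127 * 1000 = 308.7 mPa*s

308.7


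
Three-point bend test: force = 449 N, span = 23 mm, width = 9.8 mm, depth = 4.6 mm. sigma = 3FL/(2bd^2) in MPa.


sigma = 3*449*23/(2*9.8*4.6^2) = 74.7 MPa

74.7


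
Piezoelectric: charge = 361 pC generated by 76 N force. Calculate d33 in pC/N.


d33 = 361 / 76 = 4.8 pC/N

4.8


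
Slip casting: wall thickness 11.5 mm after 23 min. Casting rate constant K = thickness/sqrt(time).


K = 11.5 / sqrt(23) = 11.5 / 4.7958 = 2.398 mm/min^0.5

2.398


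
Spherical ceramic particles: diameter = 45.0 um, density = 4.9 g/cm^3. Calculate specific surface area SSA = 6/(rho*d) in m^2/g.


SSA = 6 / (4.9 * 45.0) = 0.027 m^2/g

0.027


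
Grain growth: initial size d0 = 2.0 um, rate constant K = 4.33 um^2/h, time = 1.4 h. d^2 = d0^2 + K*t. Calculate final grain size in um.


d^2 = 2.0^2 + 4.33*1.4 = 10.062
d = sqrt(10.062) = 3.17 um

3.17


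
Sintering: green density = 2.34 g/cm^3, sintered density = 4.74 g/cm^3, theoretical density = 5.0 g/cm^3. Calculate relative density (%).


Relative = 4.74 / 5.0 * 100 = 94.8%

94.8


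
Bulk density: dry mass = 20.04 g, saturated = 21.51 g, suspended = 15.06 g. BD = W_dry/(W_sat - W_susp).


BD = 20.04 / (21.51 - 15.06) = 20.04 / 6.45 = 3.107 g/cm^3

3.107
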